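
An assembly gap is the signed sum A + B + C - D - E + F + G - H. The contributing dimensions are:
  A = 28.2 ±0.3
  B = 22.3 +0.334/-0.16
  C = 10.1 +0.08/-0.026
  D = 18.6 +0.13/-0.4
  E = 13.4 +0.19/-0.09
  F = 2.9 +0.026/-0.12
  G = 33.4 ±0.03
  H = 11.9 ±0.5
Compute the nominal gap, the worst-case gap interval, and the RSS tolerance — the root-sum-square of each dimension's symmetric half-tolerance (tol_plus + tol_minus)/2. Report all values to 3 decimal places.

nominal=53.000 wc=[51.544,54.760] rss=0.707

Stack each dimension's contribution:
  +A: nom +28.200 → Σnom=28.200; wc +0.300/-0.300 → slack +0.300/-0.300; half-tol=0.300, Σhalf²=0.090000
  +B: nom +22.300 → Σnom=50.500; wc +0.334/-0.160 → slack +0.634/-0.460; half-tol=0.247, Σhalf²=0.151009
  +C: nom +10.100 → Σnom=60.600; wc +0.080/-0.026 → slack +0.714/-0.486; half-tol=0.053, Σhalf²=0.153818
  -D: nom -18.600 → Σnom=42.000; wc +0.400/-0.130 → slack +1.114/-0.616; half-tol=0.265, Σhalf²=0.224043
  -E: nom -13.400 → Σnom=28.600; wc +0.090/-0.190 → slack +1.204/-0.806; half-tol=0.140, Σhalf²=0.243643
  +F: nom +2.900 → Σnom=31.500; wc +0.026/-0.120 → slack +1.230/-0.926; half-tol=0.073, Σhalf²=0.248972
  +G: nom +33.400 → Σnom=64.900; wc +0.030/-0.030 → slack +1.260/-0.956; half-tol=0.030, Σhalf²=0.249872
  -H: nom -11.900 → Σnom=53.000; wc +0.500/-0.500 → slack +1.760/-1.456; half-tol=0.500, Σhalf²=0.499872
Nominal = 53.000. Worst-case = [53.000 - 1.456, 53.000 + 1.760] = [51.544, 54.760]. RSS = √0.499872 = 0.707.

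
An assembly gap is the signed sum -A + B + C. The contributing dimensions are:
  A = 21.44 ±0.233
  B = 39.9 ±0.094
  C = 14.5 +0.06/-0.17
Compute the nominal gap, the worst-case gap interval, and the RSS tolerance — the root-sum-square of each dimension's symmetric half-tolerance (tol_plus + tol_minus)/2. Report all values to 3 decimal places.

nominal=32.960 wc=[32.463,33.347] rss=0.276

Stack each dimension's contribution:
  -A: nom -21.440 → Σnom=-21.440; wc +0.233/-0.233 → slack +0.233/-0.233; half-tol=0.233, Σhalf²=0.054289
  +B: nom +39.900 → Σnom=18.460; wc +0.094/-0.094 → slack +0.327/-0.327; half-tol=0.094, Σhalf²=0.063125
  +C: nom +14.500 → Σnom=32.960; wc +0.060/-0.170 → slack +0.387/-0.497; half-tol=0.115, Σhalf²=0.076350
Nominal = 32.960. Worst-case = [32.960 - 0.497, 32.960 + 0.387] = [32.463, 33.347]. RSS = √0.076350 = 0.276.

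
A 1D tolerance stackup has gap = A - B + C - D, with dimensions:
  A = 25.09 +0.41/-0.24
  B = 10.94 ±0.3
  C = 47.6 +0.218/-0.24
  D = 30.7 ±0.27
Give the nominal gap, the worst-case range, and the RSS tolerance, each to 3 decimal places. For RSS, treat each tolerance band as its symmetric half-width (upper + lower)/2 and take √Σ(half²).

Stack each dimension's contribution:
  +A: nom +25.090 → Σnom=25.090; wc +0.410/-0.240 → slack +0.410/-0.240; half-tol=0.325, Σhalf²=0.105625
  -B: nom -10.940 → Σnom=14.150; wc +0.300/-0.300 → slack +0.710/-0.540; half-tol=0.300, Σhalf²=0.195625
  +C: nom +47.600 → Σnom=61.750; wc +0.218/-0.240 → slack +0.928/-0.780; half-tol=0.229, Σhalf²=0.248066
  -D: nom -30.700 → Σnom=31.050; wc +0.270/-0.270 → slack +1.198/-1.050; half-tol=0.270, Σhalf²=0.320966
Nominal = 31.050. Worst-case = [31.050 - 1.050, 31.050 + 1.198] = [30.000, 32.248]. RSS = √0.320966 = 0.567.

nominal=31.050 wc=[30.000,32.248] rss=0.567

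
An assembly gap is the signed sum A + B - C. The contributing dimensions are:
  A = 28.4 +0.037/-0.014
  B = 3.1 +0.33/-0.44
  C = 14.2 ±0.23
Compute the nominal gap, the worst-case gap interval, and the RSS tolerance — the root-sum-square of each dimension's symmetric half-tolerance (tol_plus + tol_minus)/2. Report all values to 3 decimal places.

Stack each dimension's contribution:
  +A: nom +28.400 → Σnom=28.400; wc +0.037/-0.014 → slack +0.037/-0.014; half-tol=0.025, Σhalf²=0.000650
  +B: nom +3.100 → Σnom=31.500; wc +0.330/-0.440 → slack +0.367/-0.454; half-tol=0.385, Σhalf²=0.148875
  -C: nom -14.200 → Σnom=17.300; wc +0.230/-0.230 → slack +0.597/-0.684; half-tol=0.230, Σhalf²=0.201775
Nominal = 17.300. Worst-case = [17.300 - 0.684, 17.300 + 0.597] = [16.616, 17.897]. RSS = √0.201775 = 0.449.

nominal=17.300 wc=[16.616,17.897] rss=0.449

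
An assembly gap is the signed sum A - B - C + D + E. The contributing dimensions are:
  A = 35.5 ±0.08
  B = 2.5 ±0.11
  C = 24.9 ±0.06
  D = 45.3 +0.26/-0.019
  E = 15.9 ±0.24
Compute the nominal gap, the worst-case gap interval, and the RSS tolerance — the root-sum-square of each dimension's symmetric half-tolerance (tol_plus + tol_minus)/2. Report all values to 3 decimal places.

nominal=69.300 wc=[68.791,70.050] rss=0.315

Stack each dimension's contribution:
  +A: nom +35.500 → Σnom=35.500; wc +0.080/-0.080 → slack +0.080/-0.080; half-tol=0.080, Σhalf²=0.006400
  -B: nom -2.500 → Σnom=33.000; wc +0.110/-0.110 → slack +0.190/-0.190; half-tol=0.110, Σhalf²=0.018500
  -C: nom -24.900 → Σnom=8.100; wc +0.060/-0.060 → slack +0.250/-0.250; half-tol=0.060, Σhalf²=0.022100
  +D: nom +45.300 → Σnom=53.400; wc +0.260/-0.019 → slack +0.510/-0.269; half-tol=0.140, Σhalf²=0.041560
  +E: nom +15.900 → Σnom=69.300; wc +0.240/-0.240 → slack +0.750/-0.509; half-tol=0.240, Σhalf²=0.099160
Nominal = 69.300. Worst-case = [69.300 - 0.509, 69.300 + 0.750] = [68.791, 70.050]. RSS = √0.099160 = 0.315.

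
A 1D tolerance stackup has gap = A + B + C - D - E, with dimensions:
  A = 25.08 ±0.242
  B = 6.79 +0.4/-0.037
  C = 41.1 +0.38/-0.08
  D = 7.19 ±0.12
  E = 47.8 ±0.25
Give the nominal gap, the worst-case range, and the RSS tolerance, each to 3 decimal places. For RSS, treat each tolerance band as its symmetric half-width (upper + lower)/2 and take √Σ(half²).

nominal=17.980 wc=[17.251,19.372] rss=0.486

Stack each dimension's contribution:
  +A: nom +25.080 → Σnom=25.080; wc +0.242/-0.242 → slack +0.242/-0.242; half-tol=0.242, Σhalf²=0.058564
  +B: nom +6.790 → Σnom=31.870; wc +0.400/-0.037 → slack +0.642/-0.279; half-tol=0.218, Σhalf²=0.106306
  +C: nom +41.100 → Σnom=72.970; wc +0.380/-0.080 → slack +1.022/-0.359; half-tol=0.230, Σhalf²=0.159206
  -D: nom -7.190 → Σnom=65.780; wc +0.120/-0.120 → slack +1.142/-0.479; half-tol=0.120, Σhalf²=0.173606
  -E: nom -47.800 → Σnom=17.980; wc +0.250/-0.250 → slack +1.392/-0.729; half-tol=0.250, Σhalf²=0.236106
Nominal = 17.980. Worst-case = [17.980 - 0.729, 17.980 + 1.392] = [17.251, 19.372]. RSS = √0.236106 = 0.486.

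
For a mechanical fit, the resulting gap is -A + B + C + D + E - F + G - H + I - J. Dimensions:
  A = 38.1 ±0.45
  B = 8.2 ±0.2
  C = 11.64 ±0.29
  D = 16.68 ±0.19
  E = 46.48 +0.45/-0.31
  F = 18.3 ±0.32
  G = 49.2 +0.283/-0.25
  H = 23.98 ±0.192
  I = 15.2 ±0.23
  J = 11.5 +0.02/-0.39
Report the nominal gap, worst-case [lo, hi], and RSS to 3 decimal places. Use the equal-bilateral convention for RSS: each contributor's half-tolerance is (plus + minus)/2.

nominal=55.520 wc=[53.068,58.515] rss=0.901

Stack each dimension's contribution:
  -A: nom -38.100 → Σnom=-38.100; wc +0.450/-0.450 → slack +0.450/-0.450; half-tol=0.450, Σhalf²=0.202500
  +B: nom +8.200 → Σnom=-29.900; wc +0.200/-0.200 → slack +0.650/-0.650; half-tol=0.200, Σhalf²=0.242500
  +C: nom +11.640 → Σnom=-18.260; wc +0.290/-0.290 → slack +0.940/-0.940; half-tol=0.290, Σhalf²=0.326600
  +D: nom +16.680 → Σnom=-1.580; wc +0.190/-0.190 → slack +1.130/-1.130; half-tol=0.190, Σhalf²=0.362700
  +E: nom +46.480 → Σnom=44.900; wc +0.450/-0.310 → slack +1.580/-1.440; half-tol=0.380, Σhalf²=0.507100
  -F: nom -18.300 → Σnom=26.600; wc +0.320/-0.320 → slack +1.900/-1.760; half-tol=0.320, Σhalf²=0.609500
  +G: nom +49.200 → Σnom=75.800; wc +0.283/-0.250 → slack +2.183/-2.010; half-tol=0.266, Σhalf²=0.680522
  -H: nom -23.980 → Σnom=51.820; wc +0.192/-0.192 → slack +2.375/-2.202; half-tol=0.192, Σhalf²=0.717386
  +I: nom +15.200 → Σnom=67.020; wc +0.230/-0.230 → slack +2.605/-2.432; half-tol=0.230, Σhalf²=0.770286
  -J: nom -11.500 → Σnom=55.520; wc +0.390/-0.020 → slack +2.995/-2.452; half-tol=0.205, Σhalf²=0.812311
Nominal = 55.520. Worst-case = [55.520 - 2.452, 55.520 + 2.995] = [53.068, 58.515]. RSS = √0.812311 = 0.901.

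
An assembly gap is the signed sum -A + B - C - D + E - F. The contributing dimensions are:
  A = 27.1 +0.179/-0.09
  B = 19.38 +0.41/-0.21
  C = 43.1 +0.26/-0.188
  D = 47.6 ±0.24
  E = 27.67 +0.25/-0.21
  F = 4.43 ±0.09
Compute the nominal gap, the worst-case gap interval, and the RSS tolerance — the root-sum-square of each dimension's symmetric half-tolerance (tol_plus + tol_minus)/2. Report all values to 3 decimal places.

nominal=-75.180 wc=[-76.369,-73.912] rss=0.532

Stack each dimension's contribution:
  -A: nom -27.100 → Σnom=-27.100; wc +0.090/-0.179 → slack +0.090/-0.179; half-tol=0.135, Σhalf²=0.018090
  +B: nom +19.380 → Σnom=-7.720; wc +0.410/-0.210 → slack +0.500/-0.389; half-tol=0.310, Σhalf²=0.114190
  -C: nom -43.100 → Σnom=-50.820; wc +0.188/-0.260 → slack +0.688/-0.649; half-tol=0.224, Σhalf²=0.164366
  -D: nom -47.600 → Σnom=-98.420; wc +0.240/-0.240 → slack +0.928/-0.889; half-tol=0.240, Σhalf²=0.221966
  +E: nom +27.670 → Σnom=-70.750; wc +0.250/-0.210 → slack +1.178/-1.099; half-tol=0.230, Σhalf²=0.274866
  -F: nom -4.430 → Σnom=-75.180; wc +0.090/-0.090 → slack +1.268/-1.189; half-tol=0.090, Σhalf²=0.282966
Nominal = -75.180. Worst-case = [-75.180 - 1.189, -75.180 + 1.268] = [-76.369, -73.912]. RSS = √0.282966 = 0.532.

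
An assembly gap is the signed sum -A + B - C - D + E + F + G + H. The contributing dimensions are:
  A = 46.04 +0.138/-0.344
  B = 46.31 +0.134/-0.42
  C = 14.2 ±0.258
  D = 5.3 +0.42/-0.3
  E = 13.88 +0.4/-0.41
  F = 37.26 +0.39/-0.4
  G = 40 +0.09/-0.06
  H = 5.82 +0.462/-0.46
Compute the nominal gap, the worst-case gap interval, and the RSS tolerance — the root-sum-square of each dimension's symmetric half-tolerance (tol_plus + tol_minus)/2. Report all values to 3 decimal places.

nominal=77.730 wc=[75.164,80.108] rss=0.932

Stack each dimension's contribution:
  -A: nom -46.040 → Σnom=-46.040; wc +0.344/-0.138 → slack +0.344/-0.138; half-tol=0.241, Σhalf²=0.058081
  +B: nom +46.310 → Σnom=0.270; wc +0.134/-0.420 → slack +0.478/-0.558; half-tol=0.277, Σhalf²=0.134810
  -C: nom -14.200 → Σnom=-13.930; wc +0.258/-0.258 → slack +0.736/-0.816; half-tol=0.258, Σhalf²=0.201374
  -D: nom -5.300 → Σnom=-19.230; wc +0.300/-0.420 → slack +1.036/-1.236; half-tol=0.360, Σhalf²=0.330974
  +E: nom +13.880 → Σnom=-5.350; wc +0.400/-0.410 → slack +1.436/-1.646; half-tol=0.405, Σhalf²=0.494999
  +F: nom +37.260 → Σnom=31.910; wc +0.390/-0.400 → slack +1.826/-2.046; half-tol=0.395, Σhalf²=0.651024
  +G: nom +40.000 → Σnom=71.910; wc +0.090/-0.060 → slack +1.916/-2.106; half-tol=0.075, Σhalf²=0.656649
  +H: nom +5.820 → Σnom=77.730; wc +0.462/-0.460 → slack +2.378/-2.566; half-tol=0.461, Σhalf²=0.869170
Nominal = 77.730. Worst-case = [77.730 - 2.566, 77.730 + 2.378] = [75.164, 80.108]. RSS = √0.869170 = 0.932.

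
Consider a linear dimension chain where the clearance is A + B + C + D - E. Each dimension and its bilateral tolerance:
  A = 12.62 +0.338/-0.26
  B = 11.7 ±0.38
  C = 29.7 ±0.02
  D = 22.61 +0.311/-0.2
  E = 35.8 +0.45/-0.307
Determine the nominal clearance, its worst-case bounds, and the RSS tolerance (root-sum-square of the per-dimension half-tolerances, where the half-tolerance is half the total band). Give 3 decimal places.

nominal=40.830 wc=[39.520,42.186] rss=0.665

Stack each dimension's contribution:
  +A: nom +12.620 → Σnom=12.620; wc +0.338/-0.260 → slack +0.338/-0.260; half-tol=0.299, Σhalf²=0.089401
  +B: nom +11.700 → Σnom=24.320; wc +0.380/-0.380 → slack +0.718/-0.640; half-tol=0.380, Σhalf²=0.233801
  +C: nom +29.700 → Σnom=54.020; wc +0.020/-0.020 → slack +0.738/-0.660; half-tol=0.020, Σhalf²=0.234201
  +D: nom +22.610 → Σnom=76.630; wc +0.311/-0.200 → slack +1.049/-0.860; half-tol=0.256, Σhalf²=0.299481
  -E: nom -35.800 → Σnom=40.830; wc +0.307/-0.450 → slack +1.356/-1.310; half-tol=0.379, Σhalf²=0.442744
Nominal = 40.830. Worst-case = [40.830 - 1.310, 40.830 + 1.356] = [39.520, 42.186]. RSS = √0.442744 = 0.665.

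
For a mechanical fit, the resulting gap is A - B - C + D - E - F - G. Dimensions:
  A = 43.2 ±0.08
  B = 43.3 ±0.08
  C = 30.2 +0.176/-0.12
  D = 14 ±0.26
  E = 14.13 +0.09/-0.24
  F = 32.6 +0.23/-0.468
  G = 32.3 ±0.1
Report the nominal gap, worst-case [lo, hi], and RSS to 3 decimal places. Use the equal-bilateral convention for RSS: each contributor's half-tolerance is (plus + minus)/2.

nominal=-95.330 wc=[-96.346,-93.982] rss=0.511

Stack each dimension's contribution:
  +A: nom +43.200 → Σnom=43.200; wc +0.080/-0.080 → slack +0.080/-0.080; half-tol=0.080, Σhalf²=0.006400
  -B: nom -43.300 → Σnom=-0.100; wc +0.080/-0.080 → slack +0.160/-0.160; half-tol=0.080, Σhalf²=0.012800
  -C: nom -30.200 → Σnom=-30.300; wc +0.120/-0.176 → slack +0.280/-0.336; half-tol=0.148, Σhalf²=0.034704
  +D: nom +14.000 → Σnom=-16.300; wc +0.260/-0.260 → slack +0.540/-0.596; half-tol=0.260, Σhalf²=0.102304
  -E: nom -14.130 → Σnom=-30.430; wc +0.240/-0.090 → slack +0.780/-0.686; half-tol=0.165, Σhalf²=0.129529
  -F: nom -32.600 → Σnom=-63.030; wc +0.468/-0.230 → slack +1.248/-0.916; half-tol=0.349, Σhalf²=0.251330
  -G: nom -32.300 → Σnom=-95.330; wc +0.100/-0.100 → slack +1.348/-1.016; half-tol=0.100, Σhalf²=0.261330
Nominal = -95.330. Worst-case = [-95.330 - 1.016, -95.330 + 1.348] = [-96.346, -93.982]. RSS = √0.261330 = 0.511.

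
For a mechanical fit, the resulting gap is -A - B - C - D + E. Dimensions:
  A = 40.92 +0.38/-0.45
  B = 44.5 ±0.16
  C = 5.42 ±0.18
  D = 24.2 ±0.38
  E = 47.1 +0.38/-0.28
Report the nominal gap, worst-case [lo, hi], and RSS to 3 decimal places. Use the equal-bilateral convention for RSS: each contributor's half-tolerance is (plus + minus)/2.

Stack each dimension's contribution:
  -A: nom -40.920 → Σnom=-40.920; wc +0.450/-0.380 → slack +0.450/-0.380; half-tol=0.415, Σhalf²=0.172225
  -B: nom -44.500 → Σnom=-85.420; wc +0.160/-0.160 → slack +0.610/-0.540; half-tol=0.160, Σhalf²=0.197825
  -C: nom -5.420 → Σnom=-90.840; wc +0.180/-0.180 → slack +0.790/-0.720; half-tol=0.180, Σhalf²=0.230225
  -D: nom -24.200 → Σnom=-115.040; wc +0.380/-0.380 → slack +1.170/-1.100; half-tol=0.380, Σhalf²=0.374625
  +E: nom +47.100 → Σnom=-67.940; wc +0.380/-0.280 → slack +1.550/-1.380; half-tol=0.330, Σhalf²=0.483525
Nominal = -67.940. Worst-case = [-67.940 - 1.380, -67.940 + 1.550] = [-69.320, -66.390]. RSS = √0.483525 = 0.695.

nominal=-67.940 wc=[-69.320,-66.390] rss=0.695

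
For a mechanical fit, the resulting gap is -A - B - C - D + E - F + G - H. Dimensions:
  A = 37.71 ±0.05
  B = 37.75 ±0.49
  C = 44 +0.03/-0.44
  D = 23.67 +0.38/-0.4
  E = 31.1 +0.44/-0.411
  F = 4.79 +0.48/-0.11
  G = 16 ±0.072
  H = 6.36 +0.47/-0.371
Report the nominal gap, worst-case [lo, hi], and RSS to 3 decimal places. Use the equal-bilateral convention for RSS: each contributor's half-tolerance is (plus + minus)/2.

Stack each dimension's contribution:
  -A: nom -37.710 → Σnom=-37.710; wc +0.050/-0.050 → slack +0.050/-0.050; half-tol=0.050, Σhalf²=0.002500
  -B: nom -37.750 → Σnom=-75.460; wc +0.490/-0.490 → slack +0.540/-0.540; half-tol=0.490, Σhalf²=0.242600
  -C: nom -44.000 → Σnom=-119.460; wc +0.440/-0.030 → slack +0.980/-0.570; half-tol=0.235, Σhalf²=0.297825
  -D: nom -23.670 → Σnom=-143.130; wc +0.400/-0.380 → slack +1.380/-0.950; half-tol=0.390, Σhalf²=0.449925
  +E: nom +31.100 → Σnom=-112.030; wc +0.440/-0.411 → slack +1.820/-1.361; half-tol=0.425, Σhalf²=0.630975
  -F: nom -4.790 → Σnom=-116.820; wc +0.110/-0.480 → slack +1.930/-1.841; half-tol=0.295, Σhalf²=0.718000
  +G: nom +16.000 → Σnom=-100.820; wc +0.072/-0.072 → slack +2.002/-1.913; half-tol=0.072, Σhalf²=0.723184
  -H: nom -6.360 → Σnom=-107.180; wc +0.371/-0.470 → slack +2.373/-2.383; half-tol=0.420, Σhalf²=0.900004
Nominal = -107.180. Worst-case = [-107.180 - 2.383, -107.180 + 2.373] = [-109.563, -104.807]. RSS = √0.900004 = 0.949.

nominal=-107.180 wc=[-109.563,-104.807] rss=0.949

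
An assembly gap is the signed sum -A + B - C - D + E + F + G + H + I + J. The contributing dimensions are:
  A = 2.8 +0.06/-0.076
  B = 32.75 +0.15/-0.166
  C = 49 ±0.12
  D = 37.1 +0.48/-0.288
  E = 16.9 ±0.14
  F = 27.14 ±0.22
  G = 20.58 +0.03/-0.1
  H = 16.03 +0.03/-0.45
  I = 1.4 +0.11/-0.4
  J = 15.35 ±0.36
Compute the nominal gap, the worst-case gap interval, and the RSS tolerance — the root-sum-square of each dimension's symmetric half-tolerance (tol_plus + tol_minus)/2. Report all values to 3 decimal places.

Stack each dimension's contribution:
  -A: nom -2.800 → Σnom=-2.800; wc +0.076/-0.060 → slack +0.076/-0.060; half-tol=0.068, Σhalf²=0.004624
  +B: nom +32.750 → Σnom=29.950; wc +0.150/-0.166 → slack +0.226/-0.226; half-tol=0.158, Σhalf²=0.029588
  -C: nom -49.000 → Σnom=-19.050; wc +0.120/-0.120 → slack +0.346/-0.346; half-tol=0.120, Σhalf²=0.043988
  -D: nom -37.100 → Σnom=-56.150; wc +0.288/-0.480 → slack +0.634/-0.826; half-tol=0.384, Σhalf²=0.191444
  +E: nom +16.900 → Σnom=-39.250; wc +0.140/-0.140 → slack +0.774/-0.966; half-tol=0.140, Σhalf²=0.211044
  +F: nom +27.140 → Σnom=-12.110; wc +0.220/-0.220 → slack +0.994/-1.186; half-tol=0.220, Σhalf²=0.259444
  +G: nom +20.580 → Σnom=8.470; wc +0.030/-0.100 → slack +1.024/-1.286; half-tol=0.065, Σhalf²=0.263669
  +H: nom +16.030 → Σnom=24.500; wc +0.030/-0.450 → slack +1.054/-1.736; half-tol=0.240, Σhalf²=0.321269
  +I: nom +1.400 → Σnom=25.900; wc +0.110/-0.400 → slack +1.164/-2.136; half-tol=0.255, Σhalf²=0.386294
  +J: nom +15.350 → Σnom=41.250; wc +0.360/-0.360 → slack +1.524/-2.496; half-tol=0.360, Σhalf²=0.515894
Nominal = 41.250. Worst-case = [41.250 - 2.496, 41.250 + 1.524] = [38.754, 42.774]. RSS = √0.515894 = 0.718.

nominal=41.250 wc=[38.754,42.774] rss=0.718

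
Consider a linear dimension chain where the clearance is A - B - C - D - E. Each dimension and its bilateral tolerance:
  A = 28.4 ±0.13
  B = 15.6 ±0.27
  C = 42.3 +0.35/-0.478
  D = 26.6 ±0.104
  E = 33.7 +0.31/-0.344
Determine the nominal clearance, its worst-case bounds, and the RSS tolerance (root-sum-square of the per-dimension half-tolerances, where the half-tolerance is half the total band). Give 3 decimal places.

nominal=-89.800 wc=[-90.964,-88.474] rss=0.616

Stack each dimension's contribution:
  +A: nom +28.400 → Σnom=28.400; wc +0.130/-0.130 → slack +0.130/-0.130; half-tol=0.130, Σhalf²=0.016900
  -B: nom -15.600 → Σnom=12.800; wc +0.270/-0.270 → slack +0.400/-0.400; half-tol=0.270, Σhalf²=0.089800
  -C: nom -42.300 → Σnom=-29.500; wc +0.478/-0.350 → slack +0.878/-0.750; half-tol=0.414, Σhalf²=0.261196
  -D: nom -26.600 → Σnom=-56.100; wc +0.104/-0.104 → slack +0.982/-0.854; half-tol=0.104, Σhalf²=0.272012
  -E: nom -33.700 → Σnom=-89.800; wc +0.344/-0.310 → slack +1.326/-1.164; half-tol=0.327, Σhalf²=0.378941
Nominal = -89.800. Worst-case = [-89.800 - 1.164, -89.800 + 1.326] = [-90.964, -88.474]. RSS = √0.378941 = 0.616.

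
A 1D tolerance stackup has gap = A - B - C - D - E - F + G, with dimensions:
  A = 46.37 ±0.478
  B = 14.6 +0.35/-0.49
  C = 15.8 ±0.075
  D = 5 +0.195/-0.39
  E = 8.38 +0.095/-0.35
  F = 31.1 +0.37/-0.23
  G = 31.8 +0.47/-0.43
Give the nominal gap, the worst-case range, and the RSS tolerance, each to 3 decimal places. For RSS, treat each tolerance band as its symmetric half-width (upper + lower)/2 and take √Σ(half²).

Stack each dimension's contribution:
  +A: nom +46.370 → Σnom=46.370; wc +0.478/-0.478 → slack +0.478/-0.478; half-tol=0.478, Σhalf²=0.228484
  -B: nom -14.600 → Σnom=31.770; wc +0.490/-0.350 → slack +0.968/-0.828; half-tol=0.420, Σhalf²=0.404884
  -C: nom -15.800 → Σnom=15.970; wc +0.075/-0.075 → slack +1.043/-0.903; half-tol=0.075, Σhalf²=0.410509
  -D: nom -5.000 → Σnom=10.970; wc +0.390/-0.195 → slack +1.433/-1.098; half-tol=0.292, Σhalf²=0.496065
  -E: nom -8.380 → Σnom=2.590; wc +0.350/-0.095 → slack +1.783/-1.193; half-tol=0.222, Σhalf²=0.545571
  -F: nom -31.100 → Σnom=-28.510; wc +0.230/-0.370 → slack +2.013/-1.563; half-tol=0.300, Σhalf²=0.635571
  +G: nom +31.800 → Σnom=3.290; wc +0.470/-0.430 → slack +2.483/-1.993; half-tol=0.450, Σhalf²=0.838071
Nominal = 3.290. Worst-case = [3.290 - 1.993, 3.290 + 2.483] = [1.297, 5.773]. RSS = √0.838071 = 0.915.

nominal=3.290 wc=[1.297,5.773] rss=0.915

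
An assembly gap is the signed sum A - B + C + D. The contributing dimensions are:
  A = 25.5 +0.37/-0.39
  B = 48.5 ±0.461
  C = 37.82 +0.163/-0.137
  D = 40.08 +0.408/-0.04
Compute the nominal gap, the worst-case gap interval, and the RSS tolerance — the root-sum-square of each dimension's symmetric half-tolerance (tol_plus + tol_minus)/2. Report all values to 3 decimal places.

Stack each dimension's contribution:
  +A: nom +25.500 → Σnom=25.500; wc +0.370/-0.390 → slack +0.370/-0.390; half-tol=0.380, Σhalf²=0.144400
  -B: nom -48.500 → Σnom=-23.000; wc +0.461/-0.461 → slack +0.831/-0.851; half-tol=0.461, Σhalf²=0.356921
  +C: nom +37.820 → Σnom=14.820; wc +0.163/-0.137 → slack +0.994/-0.988; half-tol=0.150, Σhalf²=0.379421
  +D: nom +40.080 → Σnom=54.900; wc +0.408/-0.040 → slack +1.402/-1.028; half-tol=0.224, Σhalf²=0.429597
Nominal = 54.900. Worst-case = [54.900 - 1.028, 54.900 + 1.402] = [53.872, 56.302]. RSS = √0.429597 = 0.655.

nominal=54.900 wc=[53.872,56.302] rss=0.655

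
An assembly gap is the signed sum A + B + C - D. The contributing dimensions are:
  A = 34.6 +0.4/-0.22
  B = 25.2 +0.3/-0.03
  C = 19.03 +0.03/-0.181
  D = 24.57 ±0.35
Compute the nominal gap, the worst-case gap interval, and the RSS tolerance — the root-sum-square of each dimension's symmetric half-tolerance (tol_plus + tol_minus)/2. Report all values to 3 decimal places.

nominal=54.260 wc=[53.479,55.340] rss=0.507

Stack each dimension's contribution:
  +A: nom +34.600 → Σnom=34.600; wc +0.400/-0.220 → slack +0.400/-0.220; half-tol=0.310, Σhalf²=0.096100
  +B: nom +25.200 → Σnom=59.800; wc +0.300/-0.030 → slack +0.700/-0.250; half-tol=0.165, Σhalf²=0.123325
  +C: nom +19.030 → Σnom=78.830; wc +0.030/-0.181 → slack +0.730/-0.431; half-tol=0.105, Σhalf²=0.134455
  -D: nom -24.570 → Σnom=54.260; wc +0.350/-0.350 → slack +1.080/-0.781; half-tol=0.350, Σhalf²=0.256955
Nominal = 54.260. Worst-case = [54.260 - 0.781, 54.260 + 1.080] = [53.479, 55.340]. RSS = √0.256955 = 0.507.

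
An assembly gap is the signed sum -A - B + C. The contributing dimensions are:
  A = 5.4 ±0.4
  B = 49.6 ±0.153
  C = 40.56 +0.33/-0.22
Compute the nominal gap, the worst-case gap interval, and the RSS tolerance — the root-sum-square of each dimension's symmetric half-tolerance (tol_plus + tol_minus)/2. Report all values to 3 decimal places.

Stack each dimension's contribution:
  -A: nom -5.400 → Σnom=-5.400; wc +0.400/-0.400 → slack +0.400/-0.400; half-tol=0.400, Σhalf²=0.160000
  -B: nom -49.600 → Σnom=-55.000; wc +0.153/-0.153 → slack +0.553/-0.553; half-tol=0.153, Σhalf²=0.183409
  +C: nom +40.560 → Σnom=-14.440; wc +0.330/-0.220 → slack +0.883/-0.773; half-tol=0.275, Σhalf²=0.259034
Nominal = -14.440. Worst-case = [-14.440 - 0.773, -14.440 + 0.883] = [-15.213, -13.557]. RSS = √0.259034 = 0.509.

nominal=-14.440 wc=[-15.213,-13.557] rss=0.509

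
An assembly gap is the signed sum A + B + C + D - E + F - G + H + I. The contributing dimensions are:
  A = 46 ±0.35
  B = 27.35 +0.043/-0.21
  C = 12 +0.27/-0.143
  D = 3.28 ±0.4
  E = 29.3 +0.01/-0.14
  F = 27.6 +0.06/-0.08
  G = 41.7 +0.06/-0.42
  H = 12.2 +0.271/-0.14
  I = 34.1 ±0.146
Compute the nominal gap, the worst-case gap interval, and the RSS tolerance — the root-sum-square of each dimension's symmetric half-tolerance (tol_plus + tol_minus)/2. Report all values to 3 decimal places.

nominal=91.530 wc=[89.991,93.630] rss=0.688

Stack each dimension's contribution:
  +A: nom +46.000 → Σnom=46.000; wc +0.350/-0.350 → slack +0.350/-0.350; half-tol=0.350, Σhalf²=0.122500
  +B: nom +27.350 → Σnom=73.350; wc +0.043/-0.210 → slack +0.393/-0.560; half-tol=0.127, Σhalf²=0.138502
  +C: nom +12.000 → Σnom=85.350; wc +0.270/-0.143 → slack +0.663/-0.703; half-tol=0.207, Σhalf²=0.181144
  +D: nom +3.280 → Σnom=88.630; wc +0.400/-0.400 → slack +1.063/-1.103; half-tol=0.400, Σhalf²=0.341145
  -E: nom -29.300 → Σnom=59.330; wc +0.140/-0.010 → slack +1.203/-1.113; half-tol=0.075, Σhalf²=0.346770
  +F: nom +27.600 → Σnom=86.930; wc +0.060/-0.080 → slack +1.263/-1.193; half-tol=0.070, Σhalf²=0.351670
  -G: nom -41.700 → Σnom=45.230; wc +0.420/-0.060 → slack +1.683/-1.253; half-tol=0.240, Σhalf²=0.409270
  +H: nom +12.200 → Σnom=57.430; wc +0.271/-0.140 → slack +1.954/-1.393; half-tol=0.206, Σhalf²=0.451500
  +I: nom +34.100 → Σnom=91.530; wc +0.146/-0.146 → slack +2.100/-1.539; half-tol=0.146, Σhalf²=0.472816
Nominal = 91.530. Worst-case = [91.530 - 1.539, 91.530 + 2.100] = [89.991, 93.630]. RSS = √0.472816 = 0.688.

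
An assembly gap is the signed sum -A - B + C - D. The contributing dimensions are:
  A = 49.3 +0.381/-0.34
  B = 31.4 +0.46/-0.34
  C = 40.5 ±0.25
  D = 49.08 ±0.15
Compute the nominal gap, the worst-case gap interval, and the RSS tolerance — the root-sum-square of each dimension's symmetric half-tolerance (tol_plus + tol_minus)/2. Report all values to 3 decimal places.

nominal=-89.280 wc=[-90.521,-88.200] rss=0.612

Stack each dimension's contribution:
  -A: nom -49.300 → Σnom=-49.300; wc +0.340/-0.381 → slack +0.340/-0.381; half-tol=0.361, Σhalf²=0.129960
  -B: nom -31.400 → Σnom=-80.700; wc +0.340/-0.460 → slack +0.680/-0.841; half-tol=0.400, Σhalf²=0.289960
  +C: nom +40.500 → Σnom=-40.200; wc +0.250/-0.250 → slack +0.930/-1.091; half-tol=0.250, Σhalf²=0.352460
  -D: nom -49.080 → Σnom=-89.280; wc +0.150/-0.150 → slack +1.080/-1.241; half-tol=0.150, Σhalf²=0.374960
Nominal = -89.280. Worst-case = [-89.280 - 1.241, -89.280 + 1.080] = [-90.521, -88.200]. RSS = √0.374960 = 0.612.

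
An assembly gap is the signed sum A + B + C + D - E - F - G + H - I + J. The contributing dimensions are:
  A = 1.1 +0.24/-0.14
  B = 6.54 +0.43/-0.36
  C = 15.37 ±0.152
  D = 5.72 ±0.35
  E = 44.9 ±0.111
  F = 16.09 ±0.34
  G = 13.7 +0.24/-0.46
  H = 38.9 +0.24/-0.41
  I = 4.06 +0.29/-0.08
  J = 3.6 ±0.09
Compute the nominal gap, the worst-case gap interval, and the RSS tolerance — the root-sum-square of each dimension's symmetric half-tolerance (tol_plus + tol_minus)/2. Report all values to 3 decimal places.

Stack each dimension's contribution:
  +A: nom +1.100 → Σnom=1.100; wc +0.240/-0.140 → slack +0.240/-0.140; half-tol=0.190, Σhalf²=0.036100
  +B: nom +6.540 → Σnom=7.640; wc +0.430/-0.360 → slack +0.670/-0.500; half-tol=0.395, Σhalf²=0.192125
  +C: nom +15.370 → Σnom=23.010; wc +0.152/-0.152 → slack +0.822/-0.652; half-tol=0.152, Σhalf²=0.215229
  +D: nom +5.720 → Σnom=28.730; wc +0.350/-0.350 → slack +1.172/-1.002; half-tol=0.350, Σhalf²=0.337729
  -E: nom -44.900 → Σnom=-16.170; wc +0.111/-0.111 → slack +1.283/-1.113; half-tol=0.111, Σhalf²=0.350050
  -F: nom -16.090 → Σnom=-32.260; wc +0.340/-0.340 → slack +1.623/-1.453; half-tol=0.340, Σhalf²=0.465650
  -G: nom -13.700 → Σnom=-45.960; wc +0.460/-0.240 → slack +2.083/-1.693; half-tol=0.350, Σhalf²=0.588150
  +H: nom +38.900 → Σnom=-7.060; wc +0.240/-0.410 → slack +2.323/-2.103; half-tol=0.325, Σhalf²=0.693775
  -I: nom -4.060 → Σnom=-11.120; wc +0.080/-0.290 → slack +2.403/-2.393; half-tol=0.185, Σhalf²=0.728000
  +J: nom +3.600 → Σnom=-7.520; wc +0.090/-0.090 → slack +2.493/-2.483; half-tol=0.090, Σhalf²=0.736100
Nominal = -7.520. Worst-case = [-7.520 - 2.483, -7.520 + 2.493] = [-10.003, -5.027]. RSS = √0.736100 = 0.858.

nominal=-7.520 wc=[-10.003,-5.027] rss=0.858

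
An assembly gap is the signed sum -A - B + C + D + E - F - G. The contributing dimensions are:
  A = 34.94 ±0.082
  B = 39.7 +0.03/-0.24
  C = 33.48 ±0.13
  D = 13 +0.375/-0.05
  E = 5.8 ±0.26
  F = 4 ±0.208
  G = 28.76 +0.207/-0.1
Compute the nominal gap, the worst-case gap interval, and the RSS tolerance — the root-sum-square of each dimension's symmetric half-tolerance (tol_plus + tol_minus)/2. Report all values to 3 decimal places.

Stack each dimension's contribution:
  -A: nom -34.940 → Σnom=-34.940; wc +0.082/-0.082 → slack +0.082/-0.082; half-tol=0.082, Σhalf²=0.006724
  -B: nom -39.700 → Σnom=-74.640; wc +0.240/-0.030 → slack +0.322/-0.112; half-tol=0.135, Σhalf²=0.024949
  +C: nom +33.480 → Σnom=-41.160; wc +0.130/-0.130 → slack +0.452/-0.242; half-tol=0.130, Σhalf²=0.041849
  +D: nom +13.000 → Σnom=-28.160; wc +0.375/-0.050 → slack +0.827/-0.292; half-tol=0.212, Σhalf²=0.087005
  +E: nom +5.800 → Σnom=-22.360; wc +0.260/-0.260 → slack +1.087/-0.552; half-tol=0.260, Σhalf²=0.154605
  -F: nom -4.000 → Σnom=-26.360; wc +0.208/-0.208 → slack +1.295/-0.760; half-tol=0.208, Σhalf²=0.197869
  -G: nom -28.760 → Σnom=-55.120; wc +0.100/-0.207 → slack +1.395/-0.967; half-tol=0.153, Σhalf²=0.221432
Nominal = -55.120. Worst-case = [-55.120 - 0.967, -55.120 + 1.395] = [-56.087, -53.725]. RSS = √0.221432 = 0.471.

nominal=-55.120 wc=[-56.087,-53.725] rss=0.471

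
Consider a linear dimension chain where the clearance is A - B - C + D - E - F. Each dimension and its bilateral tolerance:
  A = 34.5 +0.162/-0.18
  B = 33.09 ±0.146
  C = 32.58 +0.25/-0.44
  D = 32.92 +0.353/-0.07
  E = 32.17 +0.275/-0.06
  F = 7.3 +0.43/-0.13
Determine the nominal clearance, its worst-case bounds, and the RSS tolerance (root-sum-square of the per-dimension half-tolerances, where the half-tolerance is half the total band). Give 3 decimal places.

nominal=-37.720 wc=[-39.071,-36.429] rss=0.566

Stack each dimension's contribution:
  +A: nom +34.500 → Σnom=34.500; wc +0.162/-0.180 → slack +0.162/-0.180; half-tol=0.171, Σhalf²=0.029241
  -B: nom -33.090 → Σnom=1.410; wc +0.146/-0.146 → slack +0.308/-0.326; half-tol=0.146, Σhalf²=0.050557
  -C: nom -32.580 → Σnom=-31.170; wc +0.440/-0.250 → slack +0.748/-0.576; half-tol=0.345, Σhalf²=0.169582
  +D: nom +32.920 → Σnom=1.750; wc +0.353/-0.070 → slack +1.101/-0.646; half-tol=0.211, Σhalf²=0.214314
  -E: nom -32.170 → Σnom=-30.420; wc +0.060/-0.275 → slack +1.161/-0.921; half-tol=0.168, Σhalf²=0.242370
  -F: nom -7.300 → Σnom=-37.720; wc +0.130/-0.430 → slack +1.291/-1.351; half-tol=0.280, Σhalf²=0.320770
Nominal = -37.720. Worst-case = [-37.720 - 1.351, -37.720 + 1.291] = [-39.071, -36.429]. RSS = √0.320770 = 0.566.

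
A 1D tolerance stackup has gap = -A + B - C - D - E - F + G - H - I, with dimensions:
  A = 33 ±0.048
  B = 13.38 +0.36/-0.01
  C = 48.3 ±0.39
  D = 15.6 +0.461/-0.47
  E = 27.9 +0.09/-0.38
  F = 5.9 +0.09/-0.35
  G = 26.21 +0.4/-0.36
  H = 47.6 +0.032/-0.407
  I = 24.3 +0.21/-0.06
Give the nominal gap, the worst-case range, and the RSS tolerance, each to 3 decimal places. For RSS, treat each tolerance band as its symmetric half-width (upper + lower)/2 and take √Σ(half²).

Stack each dimension's contribution:
  -A: nom -33.000 → Σnom=-33.000; wc +0.048/-0.048 → slack +0.048/-0.048; half-tol=0.048, Σhalf²=0.002304
  +B: nom +13.380 → Σnom=-19.620; wc +0.360/-0.010 → slack +0.408/-0.058; half-tol=0.185, Σhalf²=0.036529
  -C: nom -48.300 → Σnom=-67.920; wc +0.390/-0.390 → slack +0.798/-0.448; half-tol=0.390, Σhalf²=0.188629
  -D: nom -15.600 → Σnom=-83.520; wc +0.470/-0.461 → slack +1.268/-0.909; half-tol=0.466, Σhalf²=0.405319
  -E: nom -27.900 → Σnom=-111.420; wc +0.380/-0.090 → slack +1.648/-0.999; half-tol=0.235, Σhalf²=0.460544
  -F: nom -5.900 → Σnom=-117.320; wc +0.350/-0.090 → slack +1.998/-1.089; half-tol=0.220, Σhalf²=0.508944
  +G: nom +26.210 → Σnom=-91.110; wc +0.400/-0.360 → slack +2.398/-1.449; half-tol=0.380, Σhalf²=0.653344
  -H: nom -47.600 → Σnom=-138.710; wc +0.407/-0.032 → slack +2.805/-1.481; half-tol=0.219, Σhalf²=0.701524
  -I: nom -24.300 → Σnom=-163.010; wc +0.060/-0.210 → slack +2.865/-1.691; half-tol=0.135, Σhalf²=0.719750
Nominal = -163.010. Worst-case = [-163.010 - 1.691, -163.010 + 2.865] = [-164.701, -160.145]. RSS = √0.719750 = 0.848.

nominal=-163.010 wc=[-164.701,-160.145] rss=0.848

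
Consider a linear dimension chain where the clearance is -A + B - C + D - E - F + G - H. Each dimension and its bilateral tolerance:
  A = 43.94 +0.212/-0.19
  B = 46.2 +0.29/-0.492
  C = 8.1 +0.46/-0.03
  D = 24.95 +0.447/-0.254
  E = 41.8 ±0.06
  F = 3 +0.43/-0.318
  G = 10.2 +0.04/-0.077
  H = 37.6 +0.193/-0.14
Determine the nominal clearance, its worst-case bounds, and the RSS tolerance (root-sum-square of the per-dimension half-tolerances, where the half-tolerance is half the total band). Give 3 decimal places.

Stack each dimension's contribution:
  -A: nom -43.940 → Σnom=-43.940; wc +0.190/-0.212 → slack +0.190/-0.212; half-tol=0.201, Σhalf²=0.040401
  +B: nom +46.200 → Σnom=2.260; wc +0.290/-0.492 → slack +0.480/-0.704; half-tol=0.391, Σhalf²=0.193282
  -C: nom -8.100 → Σnom=-5.840; wc +0.030/-0.460 → slack +0.510/-1.164; half-tol=0.245, Σhalf²=0.253307
  +D: nom +24.950 → Σnom=19.110; wc +0.447/-0.254 → slack +0.957/-1.418; half-tol=0.351, Σhalf²=0.376157
  -E: nom -41.800 → Σnom=-22.690; wc +0.060/-0.060 → slack +1.017/-1.478; half-tol=0.060, Σhalf²=0.379757
  -F: nom -3.000 → Σnom=-25.690; wc +0.318/-0.430 → slack +1.335/-1.908; half-tol=0.374, Σhalf²=0.519633
  +G: nom +10.200 → Σnom=-15.490; wc +0.040/-0.077 → slack +1.375/-1.985; half-tol=0.058, Σhalf²=0.523056
  -H: nom -37.600 → Σnom=-53.090; wc +0.140/-0.193 → slack +1.515/-2.178; half-tol=0.167, Σhalf²=0.550778
Nominal = -53.090. Worst-case = [-53.090 - 2.178, -53.090 + 1.515] = [-55.268, -51.575]. RSS = √0.550778 = 0.742.

nominal=-53.090 wc=[-55.268,-51.575] rss=0.742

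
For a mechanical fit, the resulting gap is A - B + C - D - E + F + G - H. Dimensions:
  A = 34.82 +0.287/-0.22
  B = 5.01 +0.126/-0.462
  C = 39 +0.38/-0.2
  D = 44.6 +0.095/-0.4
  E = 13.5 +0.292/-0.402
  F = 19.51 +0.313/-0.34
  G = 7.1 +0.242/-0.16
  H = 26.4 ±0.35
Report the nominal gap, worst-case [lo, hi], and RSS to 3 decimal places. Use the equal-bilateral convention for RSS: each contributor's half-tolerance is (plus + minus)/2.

nominal=10.920 wc=[9.137,13.756] rss=0.828

Stack each dimension's contribution:
  +A: nom +34.820 → Σnom=34.820; wc +0.287/-0.220 → slack +0.287/-0.220; half-tol=0.254, Σhalf²=0.064262
  -B: nom -5.010 → Σnom=29.810; wc +0.462/-0.126 → slack +0.749/-0.346; half-tol=0.294, Σhalf²=0.150698
  +C: nom +39.000 → Σnom=68.810; wc +0.380/-0.200 → slack +1.129/-0.546; half-tol=0.290, Σhalf²=0.234798
  -D: nom -44.600 → Σnom=24.210; wc +0.400/-0.095 → slack +1.529/-0.641; half-tol=0.247, Σhalf²=0.296055
  -E: nom -13.500 → Σnom=10.710; wc +0.402/-0.292 → slack +1.931/-0.933; half-tol=0.347, Σhalf²=0.416464
  +F: nom +19.510 → Σnom=30.220; wc +0.313/-0.340 → slack +2.244/-1.273; half-tol=0.327, Σhalf²=0.523066
  +G: nom +7.100 → Σnom=37.320; wc +0.242/-0.160 → slack +2.486/-1.433; half-tol=0.201, Σhalf²=0.563467
  -H: nom -26.400 → Σnom=10.920; wc +0.350/-0.350 → slack +2.836/-1.783; half-tol=0.350, Σhalf²=0.685967
Nominal = 10.920. Worst-case = [10.920 - 1.783, 10.920 + 2.836] = [9.137, 13.756]. RSS = √0.685967 = 0.828.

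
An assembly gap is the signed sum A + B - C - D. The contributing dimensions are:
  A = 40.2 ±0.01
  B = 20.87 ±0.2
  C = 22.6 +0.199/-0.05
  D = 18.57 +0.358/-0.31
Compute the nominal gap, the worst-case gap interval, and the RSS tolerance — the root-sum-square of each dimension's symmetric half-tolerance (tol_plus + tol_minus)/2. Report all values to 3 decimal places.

Stack each dimension's contribution:
  +A: nom +40.200 → Σnom=40.200; wc +0.010/-0.010 → slack +0.010/-0.010; half-tol=0.010, Σhalf²=0.000100
  +B: nom +20.870 → Σnom=61.070; wc +0.200/-0.200 → slack +0.210/-0.210; half-tol=0.200, Σhalf²=0.040100
  -C: nom -22.600 → Σnom=38.470; wc +0.050/-0.199 → slack +0.260/-0.409; half-tol=0.124, Σhalf²=0.055600
  -D: nom -18.570 → Σnom=19.900; wc +0.310/-0.358 → slack +0.570/-0.767; half-tol=0.334, Σhalf²=0.167156
Nominal = 19.900. Worst-case = [19.900 - 0.767, 19.900 + 0.570] = [19.133, 20.470]. RSS = √0.167156 = 0.409.

nominal=19.900 wc=[19.133,20.470] rss=0.409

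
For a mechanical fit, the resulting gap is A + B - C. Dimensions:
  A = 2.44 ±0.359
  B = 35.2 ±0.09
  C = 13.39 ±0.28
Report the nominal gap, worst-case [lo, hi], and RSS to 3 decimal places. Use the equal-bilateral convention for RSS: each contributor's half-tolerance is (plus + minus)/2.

nominal=24.250 wc=[23.521,24.979] rss=0.464

Stack each dimension's contribution:
  +A: nom +2.440 → Σnom=2.440; wc +0.359/-0.359 → slack +0.359/-0.359; half-tol=0.359, Σhalf²=0.128881
  +B: nom +35.200 → Σnom=37.640; wc +0.090/-0.090 → slack +0.449/-0.449; half-tol=0.090, Σhalf²=0.136981
  -C: nom -13.390 → Σnom=24.250; wc +0.280/-0.280 → slack +0.729/-0.729; half-tol=0.280, Σhalf²=0.215381
Nominal = 24.250. Worst-case = [24.250 - 0.729, 24.250 + 0.729] = [23.521, 24.979]. RSS = √0.215381 = 0.464.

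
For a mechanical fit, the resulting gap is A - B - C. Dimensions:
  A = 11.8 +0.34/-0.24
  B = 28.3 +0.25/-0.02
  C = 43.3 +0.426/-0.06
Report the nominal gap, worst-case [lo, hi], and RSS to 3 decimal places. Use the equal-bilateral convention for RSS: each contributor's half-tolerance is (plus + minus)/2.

nominal=-59.800 wc=[-60.716,-59.380] rss=0.402

Stack each dimension's contribution:
  +A: nom +11.800 → Σnom=11.800; wc +0.340/-0.240 → slack +0.340/-0.240; half-tol=0.290, Σhalf²=0.084100
  -B: nom -28.300 → Σnom=-16.500; wc +0.020/-0.250 → slack +0.360/-0.490; half-tol=0.135, Σhalf²=0.102325
  -C: nom -43.300 → Σnom=-59.800; wc +0.060/-0.426 → slack +0.420/-0.916; half-tol=0.243, Σhalf²=0.161374
Nominal = -59.800. Worst-case = [-59.800 - 0.916, -59.800 + 0.420] = [-60.716, -59.380]. RSS = √0.161374 = 0.402.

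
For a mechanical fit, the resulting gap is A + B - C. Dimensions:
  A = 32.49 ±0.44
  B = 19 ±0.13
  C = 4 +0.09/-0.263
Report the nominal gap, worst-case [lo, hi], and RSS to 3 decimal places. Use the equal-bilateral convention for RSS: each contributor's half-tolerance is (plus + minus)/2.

Stack each dimension's contribution:
  +A: nom +32.490 → Σnom=32.490; wc +0.440/-0.440 → slack +0.440/-0.440; half-tol=0.440, Σhalf²=0.193600
  +B: nom +19.000 → Σnom=51.490; wc +0.130/-0.130 → slack +0.570/-0.570; half-tol=0.130, Σhalf²=0.210500
  -C: nom -4.000 → Σnom=47.490; wc +0.263/-0.090 → slack +0.833/-0.660; half-tol=0.176, Σhalf²=0.241652
Nominal = 47.490. Worst-case = [47.490 - 0.660, 47.490 + 0.833] = [46.830, 48.323]. RSS = √0.241652 = 0.492.

nominal=47.490 wc=[46.830,48.323] rss=0.492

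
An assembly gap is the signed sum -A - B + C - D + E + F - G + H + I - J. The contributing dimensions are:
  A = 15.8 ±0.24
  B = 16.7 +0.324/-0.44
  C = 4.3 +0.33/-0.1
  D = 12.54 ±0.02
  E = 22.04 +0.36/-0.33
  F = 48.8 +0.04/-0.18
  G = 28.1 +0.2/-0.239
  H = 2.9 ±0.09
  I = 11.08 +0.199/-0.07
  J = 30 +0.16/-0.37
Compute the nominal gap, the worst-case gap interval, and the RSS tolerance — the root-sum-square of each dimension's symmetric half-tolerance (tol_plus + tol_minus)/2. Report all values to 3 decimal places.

Stack each dimension's contribution:
  -A: nom -15.800 → Σnom=-15.800; wc +0.240/-0.240 → slack +0.240/-0.240; half-tol=0.240, Σhalf²=0.057600
  -B: nom -16.700 → Σnom=-32.500; wc +0.440/-0.324 → slack +0.680/-0.564; half-tol=0.382, Σhalf²=0.203524
  +C: nom +4.300 → Σnom=-28.200; wc +0.330/-0.100 → slack +1.010/-0.664; half-tol=0.215, Σhalf²=0.249749
  -D: nom -12.540 → Σnom=-40.740; wc +0.020/-0.020 → slack +1.030/-0.684; half-tol=0.020, Σhalf²=0.250149
  +E: nom +22.040 → Σnom=-18.700; wc +0.360/-0.330 → slack +1.390/-1.014; half-tol=0.345, Σhalf²=0.369174
  +F: nom +48.800 → Σnom=30.100; wc +0.040/-0.180 → slack +1.430/-1.194; half-tol=0.110, Σhalf²=0.381274
  -G: nom -28.100 → Σnom=2.000; wc +0.239/-0.200 → slack +1.669/-1.394; half-tol=0.220, Σhalf²=0.429454
  +H: nom +2.900 → Σnom=4.900; wc +0.090/-0.090 → slack +1.759/-1.484; half-tol=0.090, Σhalf²=0.437554
  +I: nom +11.080 → Σnom=15.980; wc +0.199/-0.070 → slack +1.958/-1.554; half-tol=0.135, Σhalf²=0.455645
  -J: nom -30.000 → Σnom=-14.020; wc +0.370/-0.160 → slack +2.328/-1.714; half-tol=0.265, Σhalf²=0.525869
Nominal = -14.020. Worst-case = [-14.020 - 1.714, -14.020 + 2.328] = [-15.734, -11.692]. RSS = √0.525869 = 0.725.

nominal=-14.020 wc=[-15.734,-11.692] rss=0.725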